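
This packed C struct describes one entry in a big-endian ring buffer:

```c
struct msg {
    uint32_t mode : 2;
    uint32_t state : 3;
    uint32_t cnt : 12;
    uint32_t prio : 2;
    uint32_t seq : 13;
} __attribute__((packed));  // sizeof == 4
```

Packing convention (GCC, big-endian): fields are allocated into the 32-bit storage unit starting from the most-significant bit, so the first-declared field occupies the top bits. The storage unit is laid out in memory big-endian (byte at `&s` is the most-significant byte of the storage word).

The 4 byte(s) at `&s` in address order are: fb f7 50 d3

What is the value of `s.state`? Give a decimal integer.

[0]=0xfb [1]=0xf7 [2]=0x50 [3]=0xd3 (big-endian) → word 0xfbf750d3
mode:2 @ bit 30 → (0xfbf750d3>>30)&0x3 = 0x3
state:3 @ bit 27 → (0xfbf750d3>>27)&0x7 = 0x7  ←
cnt:12 @ bit 15 → (0xfbf750d3>>15)&0xfff = 0x7ee
prio:2 @ bit 13 → (0xfbf750d3>>13)&0x3 = 0x2
seq:13 @ bit 0 → (0xfbf750d3>>0)&0x1fff = 0x10d3

7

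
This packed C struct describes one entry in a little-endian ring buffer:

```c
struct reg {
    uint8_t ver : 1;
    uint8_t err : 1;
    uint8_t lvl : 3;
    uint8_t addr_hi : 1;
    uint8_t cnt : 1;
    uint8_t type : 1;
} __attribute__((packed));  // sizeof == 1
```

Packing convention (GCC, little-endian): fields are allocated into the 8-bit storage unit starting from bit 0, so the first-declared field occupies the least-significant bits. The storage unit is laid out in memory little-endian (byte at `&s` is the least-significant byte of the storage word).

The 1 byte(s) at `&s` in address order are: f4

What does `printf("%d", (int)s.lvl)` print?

[0]=0xf4 (little-endian) → word 0xf4
ver [0+:1] = (word>>0) & 0x1 = 0
err [1+:1] = (word>>1) & 0x1 = 0
lvl [2+:3] = (word>>2) & 0x7 = 5  ←
addr_hi [5+:1] = (word>>5) & 0x1 = 1
cnt [6+:1] = (word>>6) & 0x1 = 1
type [7+:1] = (word>>7) & 0x1 = 1

5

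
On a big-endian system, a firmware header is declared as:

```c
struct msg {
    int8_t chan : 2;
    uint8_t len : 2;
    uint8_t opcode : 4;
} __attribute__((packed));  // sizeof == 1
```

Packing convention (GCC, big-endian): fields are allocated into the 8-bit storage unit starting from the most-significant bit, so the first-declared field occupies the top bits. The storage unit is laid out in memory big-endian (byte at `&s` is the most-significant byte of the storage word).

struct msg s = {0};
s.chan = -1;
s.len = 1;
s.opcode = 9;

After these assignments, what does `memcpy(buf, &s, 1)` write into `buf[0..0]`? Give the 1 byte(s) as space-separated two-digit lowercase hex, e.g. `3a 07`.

[6+:2] chan=-1 & 0x3 = 0x3; word=0xc0
[4+:2] len=1 & 0x3 = 0x1; word=0xd0
[0+:4] opcode=9 & 0xf = 0x9; word=0xd9
word = 0xd9 → big-endian bytes:
  [0]=0xd9

d9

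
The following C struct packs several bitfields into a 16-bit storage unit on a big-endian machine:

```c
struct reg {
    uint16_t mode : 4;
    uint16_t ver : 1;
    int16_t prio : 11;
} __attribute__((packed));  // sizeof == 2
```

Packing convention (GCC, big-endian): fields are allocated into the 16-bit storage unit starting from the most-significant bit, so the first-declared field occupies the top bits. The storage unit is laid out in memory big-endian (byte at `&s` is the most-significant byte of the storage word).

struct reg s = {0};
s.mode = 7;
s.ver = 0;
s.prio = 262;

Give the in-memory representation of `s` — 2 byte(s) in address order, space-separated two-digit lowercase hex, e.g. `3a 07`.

71 06

mode (4b) val=7 bits=0x7 at bit 12: 0x7000
ver (1b) val=0 bits=0x0 at bit 11: 0x7000
prio (11b) val=262 bits=0x106 at bit 0: 0x7106
word = 0x7106 → big-endian bytes:
  [0]=0x71  [1]=0x06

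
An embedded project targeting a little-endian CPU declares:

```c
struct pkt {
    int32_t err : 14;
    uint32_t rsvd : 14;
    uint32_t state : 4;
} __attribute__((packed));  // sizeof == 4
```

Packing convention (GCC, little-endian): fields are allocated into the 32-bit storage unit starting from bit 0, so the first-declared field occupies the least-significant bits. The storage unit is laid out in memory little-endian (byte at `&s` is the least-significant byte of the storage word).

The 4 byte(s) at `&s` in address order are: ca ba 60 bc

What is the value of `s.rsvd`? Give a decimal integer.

12674

[0]=0xca [1]=0xba [2]=0x60 [3]=0xbc (little-endian) → word 0xbc60baca
err [0+:14] = (word>>0) & 0x3fff = 15050
rsvd [14+:14] = (word>>14) & 0x3fff = 12674  ←
state [28+:4] = (word>>28) & 0xf = 11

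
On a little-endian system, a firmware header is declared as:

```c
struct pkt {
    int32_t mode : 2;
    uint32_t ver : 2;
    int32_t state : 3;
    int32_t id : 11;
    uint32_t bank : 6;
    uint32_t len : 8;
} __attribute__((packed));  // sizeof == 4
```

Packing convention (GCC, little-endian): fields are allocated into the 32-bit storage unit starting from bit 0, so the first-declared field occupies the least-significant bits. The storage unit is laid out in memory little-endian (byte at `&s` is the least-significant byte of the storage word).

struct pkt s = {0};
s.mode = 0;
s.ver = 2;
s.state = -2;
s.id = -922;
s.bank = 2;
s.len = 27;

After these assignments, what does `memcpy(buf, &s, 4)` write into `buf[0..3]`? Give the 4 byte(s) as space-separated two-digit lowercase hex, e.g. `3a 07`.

68 33 0a 1b

mode (2b) val=0 bits=0x0 at bit 0: 0x00000000
ver (2b) val=2 bits=0x2 at bit 2: 0x00000008
state (3b) val=-2 bits=0x6 at bit 4: 0x00000068
id (11b) val=-922 bits=0x466 at bit 7: 0x00023368
bank (6b) val=2 bits=0x2 at bit 18: 0x000a3368
len (8b) val=27 bits=0x1b at bit 24: 0x1b0a3368
word = 0x1b0a3368 → little-endian bytes:
  [0]=0x68  [1]=0x33  [2]=0x0a  [3]=0x1b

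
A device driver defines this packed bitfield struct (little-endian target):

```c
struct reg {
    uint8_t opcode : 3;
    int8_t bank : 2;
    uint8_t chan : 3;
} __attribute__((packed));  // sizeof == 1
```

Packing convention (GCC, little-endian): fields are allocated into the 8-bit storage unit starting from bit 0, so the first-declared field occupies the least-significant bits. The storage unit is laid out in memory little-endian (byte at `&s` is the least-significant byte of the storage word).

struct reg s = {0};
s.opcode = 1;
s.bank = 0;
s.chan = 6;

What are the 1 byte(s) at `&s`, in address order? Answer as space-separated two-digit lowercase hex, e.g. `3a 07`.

opcode (3b) val=1 bits=0x1 at bit 0: 0x01
bank (2b) val=0 bits=0x0 at bit 3: 0x01
chan (3b) val=6 bits=0x6 at bit 5: 0xc1
word = 0xc1 → little-endian bytes:
  [0]=0xc1

c1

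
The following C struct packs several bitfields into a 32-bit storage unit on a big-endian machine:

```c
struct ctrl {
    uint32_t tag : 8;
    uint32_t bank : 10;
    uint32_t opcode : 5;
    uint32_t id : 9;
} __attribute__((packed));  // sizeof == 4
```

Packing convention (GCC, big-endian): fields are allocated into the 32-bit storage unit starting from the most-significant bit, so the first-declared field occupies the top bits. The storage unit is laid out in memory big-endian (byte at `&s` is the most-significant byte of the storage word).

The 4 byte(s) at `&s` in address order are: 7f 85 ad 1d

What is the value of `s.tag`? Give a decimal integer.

127

[0]=0x7f [1]=0x85 [2]=0xad [3]=0x1d (big-endian) → word 0x7f85ad1d
tag [24+:8] = (word>>24) & 0xff = 127  ←
bank [14+:10] = (word>>14) & 0x3ff = 534
opcode [9+:5] = (word>>9) & 0x1f = 22
id [0+:9] = (word>>0) & 0x1ff = 285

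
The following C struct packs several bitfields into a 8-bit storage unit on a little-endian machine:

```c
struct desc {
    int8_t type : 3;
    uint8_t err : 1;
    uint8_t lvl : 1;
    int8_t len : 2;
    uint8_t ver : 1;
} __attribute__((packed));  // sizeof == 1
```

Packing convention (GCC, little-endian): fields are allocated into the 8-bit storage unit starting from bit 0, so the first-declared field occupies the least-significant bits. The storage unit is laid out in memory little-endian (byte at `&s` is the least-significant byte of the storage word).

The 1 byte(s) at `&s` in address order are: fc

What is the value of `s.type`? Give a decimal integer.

-4

[0]=0xfc (little-endian) → word 0xfc
type:3 @ bit 0 → (0xfc>>0)&0x7 = 0x4  ←
err:1 @ bit 3 → (0xfc>>3)&0x1 = 0x1
lvl:1 @ bit 4 → (0xfc>>4)&0x1 = 0x1
len:2 @ bit 5 → (0xfc>>5)&0x3 = 0x3
ver:1 @ bit 7 → (0xfc>>7)&0x1 = 0x1
type signed 3b, MSB=1: 4 - 8 = -4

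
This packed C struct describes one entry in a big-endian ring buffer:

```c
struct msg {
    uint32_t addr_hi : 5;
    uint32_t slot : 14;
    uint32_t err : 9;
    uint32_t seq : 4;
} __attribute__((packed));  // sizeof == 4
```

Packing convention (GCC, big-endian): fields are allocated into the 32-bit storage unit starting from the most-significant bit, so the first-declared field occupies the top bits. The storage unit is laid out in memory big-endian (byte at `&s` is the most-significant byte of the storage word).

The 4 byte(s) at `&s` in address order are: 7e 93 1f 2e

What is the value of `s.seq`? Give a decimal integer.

14

[0]=0x7e [1]=0x93 [2]=0x1f [3]=0x2e (big-endian) → word 0x7e931f2e
addr_hi:5 @ bit 27 → (0x7e931f2e>>27)&0x1f = 0xf
slot:14 @ bit 13 → (0x7e931f2e>>13)&0x3fff = 0x3498
err:9 @ bit 4 → (0x7e931f2e>>4)&0x1ff = 0x1f2
seq:4 @ bit 0 → (0x7e931f2e>>0)&0xf = 0xe  ←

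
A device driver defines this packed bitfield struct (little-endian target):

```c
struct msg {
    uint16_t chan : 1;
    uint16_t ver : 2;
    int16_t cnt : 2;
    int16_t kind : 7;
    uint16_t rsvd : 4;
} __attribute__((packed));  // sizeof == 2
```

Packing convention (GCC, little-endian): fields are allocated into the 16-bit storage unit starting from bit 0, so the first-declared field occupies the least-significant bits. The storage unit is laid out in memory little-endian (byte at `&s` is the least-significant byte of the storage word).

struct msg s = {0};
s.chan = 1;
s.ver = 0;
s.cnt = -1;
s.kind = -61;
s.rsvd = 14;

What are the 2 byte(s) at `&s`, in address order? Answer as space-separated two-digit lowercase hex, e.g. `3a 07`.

79 e8

chan (1b) val=1 bits=0x1 at bit 0: 0x0001
ver (2b) val=0 bits=0x0 at bit 1: 0x0001
cnt (2b) val=-1 bits=0x3 at bit 3: 0x0019
kind (7b) val=-61 bits=0x43 at bit 5: 0x0879
rsvd (4b) val=14 bits=0xe at bit 12: 0xe879
word = 0xe879 → little-endian bytes:
  [0]=0x79  [1]=0xe8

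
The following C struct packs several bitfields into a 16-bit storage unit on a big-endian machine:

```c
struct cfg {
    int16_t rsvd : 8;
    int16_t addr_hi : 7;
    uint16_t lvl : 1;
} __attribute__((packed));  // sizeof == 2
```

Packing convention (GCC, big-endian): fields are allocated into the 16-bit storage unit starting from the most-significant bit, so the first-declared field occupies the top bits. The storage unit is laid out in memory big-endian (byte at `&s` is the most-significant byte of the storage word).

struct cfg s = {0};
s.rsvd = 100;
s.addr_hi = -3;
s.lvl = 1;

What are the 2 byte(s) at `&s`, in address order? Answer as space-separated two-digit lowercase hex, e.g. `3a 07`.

64 fb

rsvd:8 = 100 → 0x64 << 8 → word 0x6400
addr_hi:7 = -3 → 0x7d << 1 → word 0x64fa
lvl:1 = 1 → 0x1 << 0 → word 0x64fb
word = 0x64fb → big-endian bytes:
  [0]=0x64  [1]=0xfb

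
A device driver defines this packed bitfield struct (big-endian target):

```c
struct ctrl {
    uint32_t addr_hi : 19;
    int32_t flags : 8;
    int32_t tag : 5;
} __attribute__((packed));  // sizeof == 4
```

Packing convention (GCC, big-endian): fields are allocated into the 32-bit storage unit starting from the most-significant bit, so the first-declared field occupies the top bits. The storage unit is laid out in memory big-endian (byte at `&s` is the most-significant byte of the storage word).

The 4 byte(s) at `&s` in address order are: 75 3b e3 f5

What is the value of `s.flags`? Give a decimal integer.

[0]=0x75 [1]=0x3b [2]=0xe3 [3]=0xf5 (big-endian) → word 0x753be3f5
addr_hi [13+:19] = (word>>13) & 0x7ffff = 240095
flags [5+:8] = (word>>5) & 0xff = 31  ←
tag [0+:5] = (word>>0) & 0x1f = 21
flags signed 8b, MSB=0: value = 31

31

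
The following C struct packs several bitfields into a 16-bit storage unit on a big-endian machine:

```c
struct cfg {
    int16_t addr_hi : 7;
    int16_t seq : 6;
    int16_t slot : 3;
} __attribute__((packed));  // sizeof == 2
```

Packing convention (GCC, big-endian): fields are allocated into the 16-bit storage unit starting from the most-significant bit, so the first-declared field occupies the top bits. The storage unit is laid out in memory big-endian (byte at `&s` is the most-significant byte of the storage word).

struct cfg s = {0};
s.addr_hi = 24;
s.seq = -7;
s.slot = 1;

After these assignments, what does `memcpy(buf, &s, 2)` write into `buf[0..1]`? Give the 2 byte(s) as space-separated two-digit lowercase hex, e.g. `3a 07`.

addr_hi:7 = 24 → 0x18 << 9 → word 0x3000
seq:6 = -7 → 0x39 << 3 → word 0x31c8
slot:3 = 1 → 0x1 << 0 → word 0x31c9
word = 0x31c9 → big-endian bytes:
  [0]=0x31  [1]=0xc9

31 c9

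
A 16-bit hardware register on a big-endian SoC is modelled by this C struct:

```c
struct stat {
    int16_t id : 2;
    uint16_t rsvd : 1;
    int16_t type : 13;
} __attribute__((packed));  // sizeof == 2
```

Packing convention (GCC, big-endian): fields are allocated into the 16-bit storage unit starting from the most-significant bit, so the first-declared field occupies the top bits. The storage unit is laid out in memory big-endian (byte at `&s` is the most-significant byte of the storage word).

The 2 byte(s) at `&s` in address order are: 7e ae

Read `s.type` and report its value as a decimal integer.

[0]=0x7e [1]=0xae (big-endian) → word 0x7eae
id [14+:2] = (word>>14) & 0x3 = 1
rsvd [13+:1] = (word>>13) & 0x1 = 1
type [0+:13] = (word>>0) & 0x1fff = 7854  ←
type signed 13b, MSB=1: 7854 - 8192 = -338

-338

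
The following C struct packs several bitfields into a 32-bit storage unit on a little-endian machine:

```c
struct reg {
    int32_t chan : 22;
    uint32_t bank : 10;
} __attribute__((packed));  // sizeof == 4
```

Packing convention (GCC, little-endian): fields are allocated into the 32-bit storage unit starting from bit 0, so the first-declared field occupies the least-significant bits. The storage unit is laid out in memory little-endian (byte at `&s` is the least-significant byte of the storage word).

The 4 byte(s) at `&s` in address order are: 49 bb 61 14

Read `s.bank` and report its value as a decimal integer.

[0]=0x49 [1]=0xbb [2]=0x61 [3]=0x14 (little-endian) → word 0x1461bb49
chan [0+:22] = (word>>0) & 0x3fffff = 2210633
bank [22+:10] = (word>>22) & 0x3ff = 81  ←

81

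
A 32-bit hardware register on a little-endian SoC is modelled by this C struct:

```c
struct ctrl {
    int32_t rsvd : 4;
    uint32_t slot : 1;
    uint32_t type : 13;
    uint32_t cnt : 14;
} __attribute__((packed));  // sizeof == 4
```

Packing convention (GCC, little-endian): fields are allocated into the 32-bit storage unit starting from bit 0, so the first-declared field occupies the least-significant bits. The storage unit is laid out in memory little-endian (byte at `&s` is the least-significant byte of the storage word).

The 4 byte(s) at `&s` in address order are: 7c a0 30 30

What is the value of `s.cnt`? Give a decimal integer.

[0]=0x7c [1]=0xa0 [2]=0x30 [3]=0x30 (little-endian) → word 0x3030a07c
rsvd:4 @ bit 0 → (0x3030a07c>>0)&0xf = 0xc
slot:1 @ bit 4 → (0x3030a07c>>4)&0x1 = 0x1
type:13 @ bit 5 → (0x3030a07c>>5)&0x1fff = 0x503
cnt:14 @ bit 18 → (0x3030a07c>>18)&0x3fff = 0xc0c  ←

3084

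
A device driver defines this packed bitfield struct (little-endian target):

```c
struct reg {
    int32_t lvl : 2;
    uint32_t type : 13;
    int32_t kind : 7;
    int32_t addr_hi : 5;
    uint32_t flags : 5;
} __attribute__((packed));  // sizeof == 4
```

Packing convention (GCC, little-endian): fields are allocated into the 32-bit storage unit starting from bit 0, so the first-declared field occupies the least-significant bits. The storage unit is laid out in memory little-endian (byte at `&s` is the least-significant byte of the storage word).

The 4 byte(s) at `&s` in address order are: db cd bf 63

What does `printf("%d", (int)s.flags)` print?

[0]=0xdb [1]=0xcd [2]=0xbf [3]=0x63 (little-endian) → word 0x63bfcddb
lvl:2 @ bit 0 → (0x63bfcddb>>0)&0x3 = 0x3
type:13 @ bit 2 → (0x63bfcddb>>2)&0x1fff = 0x1376
kind:7 @ bit 15 → (0x63bfcddb>>15)&0x7f = 0x7f
addr_hi:5 @ bit 22 → (0x63bfcddb>>22)&0x1f = 0xe
flags:5 @ bit 27 → (0x63bfcddb>>27)&0x1f = 0xc  ←

12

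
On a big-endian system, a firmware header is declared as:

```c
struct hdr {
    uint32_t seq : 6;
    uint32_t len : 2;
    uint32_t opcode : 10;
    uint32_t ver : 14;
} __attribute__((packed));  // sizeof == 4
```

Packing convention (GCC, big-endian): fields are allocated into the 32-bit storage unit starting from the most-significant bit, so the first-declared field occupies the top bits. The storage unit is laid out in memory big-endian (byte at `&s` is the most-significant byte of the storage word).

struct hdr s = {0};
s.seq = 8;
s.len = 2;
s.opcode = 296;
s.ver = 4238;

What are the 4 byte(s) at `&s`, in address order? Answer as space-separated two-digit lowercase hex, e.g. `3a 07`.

22 4a 10 8e

seq:6 = 8 → 0x8 << 26 → word 0x20000000
len:2 = 2 → 0x2 << 24 → word 0x22000000
opcode:10 = 296 → 0x128 << 14 → word 0x224a0000
ver:14 = 4238 → 0x108e << 0 → word 0x224a108e
word = 0x224a108e → big-endian bytes:
  [0]=0x22  [1]=0x4a  [2]=0x10  [3]=0x8e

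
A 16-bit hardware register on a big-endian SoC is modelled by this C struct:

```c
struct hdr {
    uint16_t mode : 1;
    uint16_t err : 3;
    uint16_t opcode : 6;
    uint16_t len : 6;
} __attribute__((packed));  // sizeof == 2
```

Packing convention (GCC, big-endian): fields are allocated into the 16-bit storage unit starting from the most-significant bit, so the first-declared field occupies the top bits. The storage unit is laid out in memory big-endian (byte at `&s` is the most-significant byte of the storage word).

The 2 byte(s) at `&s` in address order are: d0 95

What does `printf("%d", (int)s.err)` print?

[0]=0xd0 [1]=0x95 (big-endian) → word 0xd095
mode [15+:1] = (word>>15) & 0x1 = 1
err [12+:3] = (word>>12) & 0x7 = 5  ←
opcode [6+:6] = (word>>6) & 0x3f = 2
len [0+:6] = (word>>0) & 0x3f = 21

5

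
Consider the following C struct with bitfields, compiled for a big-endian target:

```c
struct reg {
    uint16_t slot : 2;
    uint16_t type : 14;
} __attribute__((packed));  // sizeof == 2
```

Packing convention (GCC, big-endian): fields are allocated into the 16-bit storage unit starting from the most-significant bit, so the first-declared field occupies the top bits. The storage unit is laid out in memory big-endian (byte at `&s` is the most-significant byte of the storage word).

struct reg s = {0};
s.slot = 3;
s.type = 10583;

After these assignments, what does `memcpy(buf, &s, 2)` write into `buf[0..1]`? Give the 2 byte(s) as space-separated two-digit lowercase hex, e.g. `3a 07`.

e9 57

slot (2b) val=3 bits=0x3 at bit 14: 0xc000
type (14b) val=10583 bits=0x2957 at bit 0: 0xe957
word = 0xe957 → big-endian bytes:
  [0]=0xe9  [1]=0x57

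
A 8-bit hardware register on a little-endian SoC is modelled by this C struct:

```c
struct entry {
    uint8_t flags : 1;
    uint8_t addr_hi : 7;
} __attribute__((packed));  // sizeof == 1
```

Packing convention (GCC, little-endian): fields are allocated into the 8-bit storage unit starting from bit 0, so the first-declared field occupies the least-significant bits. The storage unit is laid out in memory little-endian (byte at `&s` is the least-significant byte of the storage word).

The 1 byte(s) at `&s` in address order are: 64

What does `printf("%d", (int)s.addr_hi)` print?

[0]=0x64 (little-endian) → word 0x64
flags [0+:1] = (word>>0) & 0x1 = 0
addr_hi [1+:7] = (word>>1) & 0x7f = 50  ←

50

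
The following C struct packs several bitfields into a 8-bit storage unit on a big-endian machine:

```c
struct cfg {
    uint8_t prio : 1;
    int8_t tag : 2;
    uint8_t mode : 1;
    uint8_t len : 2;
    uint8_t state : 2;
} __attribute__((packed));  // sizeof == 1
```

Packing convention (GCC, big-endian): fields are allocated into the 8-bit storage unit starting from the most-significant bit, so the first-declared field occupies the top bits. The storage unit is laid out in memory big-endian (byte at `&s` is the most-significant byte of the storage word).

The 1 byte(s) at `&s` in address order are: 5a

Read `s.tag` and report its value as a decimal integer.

[0]=0x5a (big-endian) → word 0x5a
prio:1 @ bit 7 → (0x5a>>7)&0x1 = 0x0
tag:2 @ bit 5 → (0x5a>>5)&0x3 = 0x2  ←
mode:1 @ bit 4 → (0x5a>>4)&0x1 = 0x1
len:2 @ bit 2 → (0x5a>>2)&0x3 = 0x2
state:2 @ bit 0 → (0x5a>>0)&0x3 = 0x2
tag signed 2b, MSB=1: 2 - 4 = -2

-2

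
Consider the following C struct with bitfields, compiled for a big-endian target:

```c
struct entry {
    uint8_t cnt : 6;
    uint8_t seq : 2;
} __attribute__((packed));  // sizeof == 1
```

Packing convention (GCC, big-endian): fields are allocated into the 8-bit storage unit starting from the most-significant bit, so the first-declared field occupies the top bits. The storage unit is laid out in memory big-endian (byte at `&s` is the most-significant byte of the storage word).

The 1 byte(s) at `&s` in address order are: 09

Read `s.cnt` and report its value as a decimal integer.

2

[0]=0x09 (big-endian) → word 0x09
cnt [2+:6] = (word>>2) & 0x3f = 2  ←
seq [0+:2] = (word>>0) & 0x3 = 1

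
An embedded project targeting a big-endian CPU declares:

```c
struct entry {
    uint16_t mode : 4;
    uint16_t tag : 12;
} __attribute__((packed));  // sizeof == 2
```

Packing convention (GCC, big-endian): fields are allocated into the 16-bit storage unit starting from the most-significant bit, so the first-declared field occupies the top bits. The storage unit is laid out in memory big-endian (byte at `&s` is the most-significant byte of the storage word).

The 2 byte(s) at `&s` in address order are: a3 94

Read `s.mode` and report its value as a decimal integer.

10

[0]=0xa3 [1]=0x94 (big-endian) → word 0xa394
mode [12+:4] = (word>>12) & 0xf = 10  ←
tag [0+:12] = (word>>0) & 0xfff = 916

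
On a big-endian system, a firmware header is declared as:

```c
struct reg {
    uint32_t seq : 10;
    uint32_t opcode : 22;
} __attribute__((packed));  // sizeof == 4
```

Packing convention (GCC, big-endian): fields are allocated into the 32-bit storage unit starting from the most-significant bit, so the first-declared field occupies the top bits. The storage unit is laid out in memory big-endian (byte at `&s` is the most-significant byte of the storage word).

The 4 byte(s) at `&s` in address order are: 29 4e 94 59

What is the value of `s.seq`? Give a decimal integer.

[0]=0x29 [1]=0x4e [2]=0x94 [3]=0x59 (big-endian) → word 0x294e9459
seq:10 @ bit 22 → (0x294e9459>>22)&0x3ff = 0xa5  ←
opcode:22 @ bit 0 → (0x294e9459>>0)&0x3fffff = 0xe9459

165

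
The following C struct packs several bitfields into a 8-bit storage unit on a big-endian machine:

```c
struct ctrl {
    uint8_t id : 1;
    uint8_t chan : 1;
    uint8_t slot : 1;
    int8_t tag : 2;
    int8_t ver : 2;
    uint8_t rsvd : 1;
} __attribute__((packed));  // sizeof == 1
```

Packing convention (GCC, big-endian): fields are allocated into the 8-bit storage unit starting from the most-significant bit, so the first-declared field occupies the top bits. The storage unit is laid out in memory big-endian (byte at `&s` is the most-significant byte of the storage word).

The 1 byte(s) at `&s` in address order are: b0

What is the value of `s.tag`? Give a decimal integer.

[0]=0xb0 (big-endian) → word 0xb0
id:1 @ bit 7 → (0xb0>>7)&0x1 = 0x1
chan:1 @ bit 6 → (0xb0>>6)&0x1 = 0x0
slot:1 @ bit 5 → (0xb0>>5)&0x1 = 0x1
tag:2 @ bit 3 → (0xb0>>3)&0x3 = 0x2  ←
ver:2 @ bit 1 → (0xb0>>1)&0x3 = 0x0
rsvd:1 @ bit 0 → (0xb0>>0)&0x1 = 0x0
tag signed 2b, MSB=1: 2 - 4 = -2

-2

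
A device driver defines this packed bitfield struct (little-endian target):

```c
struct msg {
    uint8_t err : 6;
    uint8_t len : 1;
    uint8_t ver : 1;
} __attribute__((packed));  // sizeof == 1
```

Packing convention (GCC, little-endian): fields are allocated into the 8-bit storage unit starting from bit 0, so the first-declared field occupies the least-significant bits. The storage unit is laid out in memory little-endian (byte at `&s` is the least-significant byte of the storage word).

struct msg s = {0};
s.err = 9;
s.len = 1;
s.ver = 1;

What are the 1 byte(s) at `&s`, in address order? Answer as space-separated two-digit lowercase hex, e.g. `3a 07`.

c9

err (6b) val=9 bits=0x9 at bit 0: 0x09
len (1b) val=1 bits=0x1 at bit 6: 0x49
ver (1b) val=1 bits=0x1 at bit 7: 0xc9
word = 0xc9 → little-endian bytes:
  [0]=0xc9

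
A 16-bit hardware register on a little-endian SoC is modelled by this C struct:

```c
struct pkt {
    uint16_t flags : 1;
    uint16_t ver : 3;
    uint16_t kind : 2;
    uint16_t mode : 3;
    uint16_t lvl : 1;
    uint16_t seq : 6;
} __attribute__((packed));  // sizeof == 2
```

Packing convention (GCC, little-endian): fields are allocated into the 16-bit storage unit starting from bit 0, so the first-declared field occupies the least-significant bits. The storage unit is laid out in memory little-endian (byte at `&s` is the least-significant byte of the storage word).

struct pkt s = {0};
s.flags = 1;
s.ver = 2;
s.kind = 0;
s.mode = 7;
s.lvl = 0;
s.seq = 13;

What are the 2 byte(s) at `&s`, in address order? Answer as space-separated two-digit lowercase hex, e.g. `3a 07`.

flags:1 = 1 → 0x1 << 0 → word 0x0001
ver:3 = 2 → 0x2 << 1 → word 0x0005
kind:2 = 0 → 0x0 << 4 → word 0x0005
mode:3 = 7 → 0x7 << 6 → word 0x01c5
lvl:1 = 0 → 0x0 << 9 → word 0x01c5
seq:6 = 13 → 0xd << 10 → word 0x35c5
word = 0x35c5 → little-endian bytes:
  [0]=0xc5  [1]=0x35

c5 35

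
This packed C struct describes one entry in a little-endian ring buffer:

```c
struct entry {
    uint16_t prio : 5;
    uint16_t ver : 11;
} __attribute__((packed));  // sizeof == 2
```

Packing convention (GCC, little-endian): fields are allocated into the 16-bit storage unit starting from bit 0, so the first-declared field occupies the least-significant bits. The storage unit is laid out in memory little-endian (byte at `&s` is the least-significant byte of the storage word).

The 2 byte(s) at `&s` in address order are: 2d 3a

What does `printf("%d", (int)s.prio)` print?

13

[0]=0x2d [1]=0x3a (little-endian) → word 0x3a2d
prio:5 @ bit 0 → (0x3a2d>>0)&0x1f = 0xd  ←
ver:11 @ bit 5 → (0x3a2d>>5)&0x7ff = 0x1d1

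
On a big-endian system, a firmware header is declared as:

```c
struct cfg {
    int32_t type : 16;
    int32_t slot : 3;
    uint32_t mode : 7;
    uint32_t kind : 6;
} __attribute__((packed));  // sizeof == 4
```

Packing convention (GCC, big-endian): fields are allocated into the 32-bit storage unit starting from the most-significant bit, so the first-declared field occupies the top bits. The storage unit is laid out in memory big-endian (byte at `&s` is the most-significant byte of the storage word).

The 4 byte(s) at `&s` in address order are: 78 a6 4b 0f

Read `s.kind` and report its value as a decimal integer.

15

[0]=0x78 [1]=0xa6 [2]=0x4b [3]=0x0f (big-endian) → word 0x78a64b0f
type:16 @ bit 16 → (0x78a64b0f>>16)&0xffff = 0x78a6
slot:3 @ bit 13 → (0x78a64b0f>>13)&0x7 = 0x2
mode:7 @ bit 6 → (0x78a64b0f>>6)&0x7f = 0x2c
kind:6 @ bit 0 → (0x78a64b0f>>0)&0x3f = 0xf  ←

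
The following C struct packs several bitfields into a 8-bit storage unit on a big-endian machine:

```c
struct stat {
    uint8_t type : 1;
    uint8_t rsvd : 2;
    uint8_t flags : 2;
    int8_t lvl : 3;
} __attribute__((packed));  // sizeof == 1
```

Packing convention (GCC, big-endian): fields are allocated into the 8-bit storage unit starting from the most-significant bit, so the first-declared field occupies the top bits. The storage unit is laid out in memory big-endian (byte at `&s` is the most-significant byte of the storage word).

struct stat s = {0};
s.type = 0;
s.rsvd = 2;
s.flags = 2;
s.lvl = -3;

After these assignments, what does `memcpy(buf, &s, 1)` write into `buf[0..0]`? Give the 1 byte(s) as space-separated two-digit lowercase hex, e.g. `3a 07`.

55

[7+:1] type=0 & 0x1 = 0x0; word=0x00
[5+:2] rsvd=2 & 0x3 = 0x2; word=0x40
[3+:2] flags=2 & 0x3 = 0x2; word=0x50
[0+:3] lvl=-3 & 0x7 = 0x5; word=0x55
word = 0x55 → big-endian bytes:
  [0]=0x55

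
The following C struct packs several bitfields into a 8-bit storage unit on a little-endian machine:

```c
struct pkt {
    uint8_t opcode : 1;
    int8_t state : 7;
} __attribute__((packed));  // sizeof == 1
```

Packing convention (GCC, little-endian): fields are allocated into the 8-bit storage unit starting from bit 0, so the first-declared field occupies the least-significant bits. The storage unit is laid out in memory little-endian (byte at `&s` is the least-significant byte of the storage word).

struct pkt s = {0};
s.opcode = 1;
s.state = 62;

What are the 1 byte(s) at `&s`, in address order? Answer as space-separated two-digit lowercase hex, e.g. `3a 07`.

opcode:1 = 1 → 0x1 << 0 → word 0x01
state:7 = 62 → 0x3e << 1 → word 0x7d
word = 0x7d → little-endian bytes:
  [0]=0x7d

7d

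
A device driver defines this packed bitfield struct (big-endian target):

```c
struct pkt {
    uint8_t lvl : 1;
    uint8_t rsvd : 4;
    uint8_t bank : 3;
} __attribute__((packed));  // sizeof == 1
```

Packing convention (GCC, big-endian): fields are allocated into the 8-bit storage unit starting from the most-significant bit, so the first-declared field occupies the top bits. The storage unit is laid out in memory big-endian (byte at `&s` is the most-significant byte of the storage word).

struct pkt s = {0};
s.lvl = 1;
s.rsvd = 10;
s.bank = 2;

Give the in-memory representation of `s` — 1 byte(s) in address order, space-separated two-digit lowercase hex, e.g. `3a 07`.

d2

lvl (1b) val=1 bits=0x1 at bit 7: 0x80
rsvd (4b) val=10 bits=0xa at bit 3: 0xd0
bank (3b) val=2 bits=0x2 at bit 0: 0xd2
word = 0xd2 → big-endian bytes:
  [0]=0xd2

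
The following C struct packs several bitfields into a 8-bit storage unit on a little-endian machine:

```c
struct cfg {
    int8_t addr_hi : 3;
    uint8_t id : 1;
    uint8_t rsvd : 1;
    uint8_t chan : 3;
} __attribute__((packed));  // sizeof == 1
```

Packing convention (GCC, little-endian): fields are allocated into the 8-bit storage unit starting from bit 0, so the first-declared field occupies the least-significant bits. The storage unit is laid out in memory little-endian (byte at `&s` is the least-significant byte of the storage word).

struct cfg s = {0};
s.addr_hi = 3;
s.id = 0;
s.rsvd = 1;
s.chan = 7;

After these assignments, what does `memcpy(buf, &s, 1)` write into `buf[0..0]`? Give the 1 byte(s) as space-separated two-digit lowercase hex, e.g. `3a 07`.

f3

[0+:3] addr_hi=3 & 0x7 = 0x3; word=0x03
[3+:1] id=0 & 0x1 = 0x0; word=0x03
[4+:1] rsvd=1 & 0x1 = 0x1; word=0x13
[5+:3] chan=7 & 0x7 = 0x7; word=0xf3
word = 0xf3 → little-endian bytes:
  [0]=0xf3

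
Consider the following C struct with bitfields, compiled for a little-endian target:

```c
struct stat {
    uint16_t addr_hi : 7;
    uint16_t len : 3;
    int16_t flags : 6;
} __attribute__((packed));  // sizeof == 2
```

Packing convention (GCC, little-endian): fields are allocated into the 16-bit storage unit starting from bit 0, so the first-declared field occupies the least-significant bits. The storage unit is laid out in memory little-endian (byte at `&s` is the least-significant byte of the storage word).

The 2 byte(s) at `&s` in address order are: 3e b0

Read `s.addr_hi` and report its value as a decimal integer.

62

[0]=0x3e [1]=0xb0 (little-endian) → word 0xb03e
addr_hi [0+:7] = (word>>0) & 0x7f = 62  ←
len [7+:3] = (word>>7) & 0x7 = 0
flags [10+:6] = (word>>10) & 0x3f = 44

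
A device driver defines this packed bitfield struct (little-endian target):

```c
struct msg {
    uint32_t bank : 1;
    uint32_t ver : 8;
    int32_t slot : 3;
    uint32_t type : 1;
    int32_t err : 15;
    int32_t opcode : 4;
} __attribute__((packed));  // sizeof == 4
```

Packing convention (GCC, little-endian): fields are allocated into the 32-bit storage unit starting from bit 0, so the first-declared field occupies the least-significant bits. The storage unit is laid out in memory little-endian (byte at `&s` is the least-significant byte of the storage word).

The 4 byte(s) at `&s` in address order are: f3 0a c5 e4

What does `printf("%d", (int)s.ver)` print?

121

[0]=0xf3 [1]=0x0a [2]=0xc5 [3]=0xe4 (little-endian) → word 0xe4c50af3
bank:1 @ bit 0 → (0xe4c50af3>>0)&0x1 = 0x1
ver:8 @ bit 1 → (0xe4c50af3>>1)&0xff = 0x79  ←
slot:3 @ bit 9 → (0xe4c50af3>>9)&0x7 = 0x5
type:1 @ bit 12 → (0xe4c50af3>>12)&0x1 = 0x0
err:15 @ bit 13 → (0xe4c50af3>>13)&0x7fff = 0x2628
opcode:4 @ bit 28 → (0xe4c50af3>>28)&0xf = 0xe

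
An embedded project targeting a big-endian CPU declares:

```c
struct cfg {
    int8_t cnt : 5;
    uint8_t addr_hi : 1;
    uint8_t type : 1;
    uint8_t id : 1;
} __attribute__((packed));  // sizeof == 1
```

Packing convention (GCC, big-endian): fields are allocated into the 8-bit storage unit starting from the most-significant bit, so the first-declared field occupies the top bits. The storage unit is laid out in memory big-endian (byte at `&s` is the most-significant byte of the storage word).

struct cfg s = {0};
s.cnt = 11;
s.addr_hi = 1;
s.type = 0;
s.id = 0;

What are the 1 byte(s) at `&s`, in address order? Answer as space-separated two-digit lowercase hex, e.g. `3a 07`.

[3+:5] cnt=11 & 0x1f = 0xb; word=0x58
[2+:1] addr_hi=1 & 0x1 = 0x1; word=0x5c
[1+:1] type=0 & 0x1 = 0x0; word=0x5c
[0+:1] id=0 & 0x1 = 0x0; word=0x5c
word = 0x5c → big-endian bytes:
  [0]=0x5c

5c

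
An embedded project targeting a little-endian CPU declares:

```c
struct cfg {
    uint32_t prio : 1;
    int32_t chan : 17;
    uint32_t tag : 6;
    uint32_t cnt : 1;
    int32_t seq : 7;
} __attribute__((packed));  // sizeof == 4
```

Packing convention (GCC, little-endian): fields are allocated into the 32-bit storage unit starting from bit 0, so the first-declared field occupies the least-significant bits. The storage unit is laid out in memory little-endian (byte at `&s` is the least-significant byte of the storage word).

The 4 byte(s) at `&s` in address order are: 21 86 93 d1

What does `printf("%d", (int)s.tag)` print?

[0]=0x21 [1]=0x86 [2]=0x93 [3]=0xd1 (little-endian) → word 0xd1938621
prio [0+:1] = (word>>0) & 0x1 = 1
chan [1+:17] = (word>>1) & 0x1ffff = 115472
tag [18+:6] = (word>>18) & 0x3f = 36  ←
cnt [24+:1] = (word>>24) & 0x1 = 1
seq [25+:7] = (word>>25) & 0x7f = 104

36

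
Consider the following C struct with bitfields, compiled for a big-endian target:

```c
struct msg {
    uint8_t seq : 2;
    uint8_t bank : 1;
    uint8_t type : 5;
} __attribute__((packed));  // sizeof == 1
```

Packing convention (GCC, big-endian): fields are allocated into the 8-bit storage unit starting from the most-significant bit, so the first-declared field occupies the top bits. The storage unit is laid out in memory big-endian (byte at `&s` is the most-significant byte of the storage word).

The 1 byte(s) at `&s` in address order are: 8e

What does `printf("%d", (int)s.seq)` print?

[0]=0x8e (big-endian) → word 0x8e
seq [6+:2] = (word>>6) & 0x3 = 2  ←
bank [5+:1] = (word>>5) & 0x1 = 0
type [0+:5] = (word>>0) & 0x1f = 14

2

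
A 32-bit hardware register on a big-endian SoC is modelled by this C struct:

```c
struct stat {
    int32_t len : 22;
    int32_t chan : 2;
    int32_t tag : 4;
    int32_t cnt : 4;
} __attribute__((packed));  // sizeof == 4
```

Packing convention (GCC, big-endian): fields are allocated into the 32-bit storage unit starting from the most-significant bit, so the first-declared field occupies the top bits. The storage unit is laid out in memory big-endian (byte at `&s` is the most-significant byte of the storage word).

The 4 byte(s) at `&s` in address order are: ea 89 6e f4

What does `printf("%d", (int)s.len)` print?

[0]=0xea [1]=0x89 [2]=0x6e [3]=0xf4 (big-endian) → word 0xea896ef4
len [10+:22] = (word>>10) & 0x3fffff = 3842651  ←
chan [8+:2] = (word>>8) & 0x3 = 2
tag [4+:4] = (word>>4) & 0xf = 15
cnt [0+:4] = (word>>0) & 0xf = 4
len signed 22b, MSB=1: 3842651 - 4194304 = -351653

-351653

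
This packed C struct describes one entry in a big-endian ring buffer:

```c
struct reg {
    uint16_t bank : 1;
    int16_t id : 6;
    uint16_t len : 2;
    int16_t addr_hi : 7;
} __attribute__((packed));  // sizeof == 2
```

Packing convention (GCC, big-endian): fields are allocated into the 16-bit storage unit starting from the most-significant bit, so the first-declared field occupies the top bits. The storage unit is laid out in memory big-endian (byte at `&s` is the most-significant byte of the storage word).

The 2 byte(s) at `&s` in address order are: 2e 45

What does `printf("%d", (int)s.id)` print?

[0]=0x2e [1]=0x45 (big-endian) → word 0x2e45
bank [15+:1] = (word>>15) & 0x1 = 0
id [9+:6] = (word>>9) & 0x3f = 23  ←
len [7+:2] = (word>>7) & 0x3 = 0
addr_hi [0+:7] = (word>>0) & 0x7f = 69
id signed 6b, MSB=0: value = 23

23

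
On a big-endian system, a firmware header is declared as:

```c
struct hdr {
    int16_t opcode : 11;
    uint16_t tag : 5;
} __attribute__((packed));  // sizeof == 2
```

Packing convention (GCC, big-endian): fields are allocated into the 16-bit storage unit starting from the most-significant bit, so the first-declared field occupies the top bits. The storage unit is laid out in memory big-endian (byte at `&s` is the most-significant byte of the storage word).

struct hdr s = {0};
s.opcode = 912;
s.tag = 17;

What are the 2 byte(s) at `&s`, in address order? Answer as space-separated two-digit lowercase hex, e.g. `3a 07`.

72 11

[5+:11] opcode=912 & 0x7ff = 0x390; word=0x7200
[0+:5] tag=17 & 0x1f = 0x11; word=0x7211
word = 0x7211 → big-endian bytes:
  [0]=0x72  [1]=0x11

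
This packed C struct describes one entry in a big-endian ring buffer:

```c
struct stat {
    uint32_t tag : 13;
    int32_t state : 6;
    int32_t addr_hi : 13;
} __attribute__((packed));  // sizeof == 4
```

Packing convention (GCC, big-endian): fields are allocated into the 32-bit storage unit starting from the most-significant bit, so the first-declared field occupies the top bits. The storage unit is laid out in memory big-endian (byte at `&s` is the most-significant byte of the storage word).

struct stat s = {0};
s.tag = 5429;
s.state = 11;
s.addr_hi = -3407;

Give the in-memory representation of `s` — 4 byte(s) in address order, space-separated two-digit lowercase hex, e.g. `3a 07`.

a9 a9 72 b1

[19+:13] tag=5429 & 0x1fff = 0x1535; word=0xa9a80000
[13+:6] state=11 & 0x3f = 0xb; word=0xa9a96000
[0+:13] addr_hi=-3407 & 0x1fff = 0x12b1; word=0xa9a972b1
word = 0xa9a972b1 → big-endian bytes:
  [0]=0xa9  [1]=0xa9  [2]=0x72  [3]=0xb1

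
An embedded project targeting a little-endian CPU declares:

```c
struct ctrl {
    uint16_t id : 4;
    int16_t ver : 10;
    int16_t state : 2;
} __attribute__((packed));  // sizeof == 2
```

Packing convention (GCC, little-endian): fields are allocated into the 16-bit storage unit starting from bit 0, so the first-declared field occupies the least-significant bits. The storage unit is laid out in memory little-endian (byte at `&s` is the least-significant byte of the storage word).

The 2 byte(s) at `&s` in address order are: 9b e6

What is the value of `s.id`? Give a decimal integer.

11

[0]=0x9b [1]=0xe6 (little-endian) → word 0xe69b
id:4 @ bit 0 → (0xe69b>>0)&0xf = 0xb  ←
ver:10 @ bit 4 → (0xe69b>>4)&0x3ff = 0x269
state:2 @ bit 14 → (0xe69b>>14)&0x3 = 0x3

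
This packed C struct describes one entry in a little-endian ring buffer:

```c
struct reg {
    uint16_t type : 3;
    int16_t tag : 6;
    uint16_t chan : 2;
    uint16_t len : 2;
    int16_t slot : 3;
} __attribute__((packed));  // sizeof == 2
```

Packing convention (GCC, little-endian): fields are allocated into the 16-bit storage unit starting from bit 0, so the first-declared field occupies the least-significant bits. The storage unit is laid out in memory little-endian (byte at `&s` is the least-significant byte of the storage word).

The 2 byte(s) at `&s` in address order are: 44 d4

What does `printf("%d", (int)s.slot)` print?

[0]=0x44 [1]=0xd4 (little-endian) → word 0xd444
type:3 @ bit 0 → (0xd444>>0)&0x7 = 0x4
tag:6 @ bit 3 → (0xd444>>3)&0x3f = 0x8
chan:2 @ bit 9 → (0xd444>>9)&0x3 = 0x2
len:2 @ bit 11 → (0xd444>>11)&0x3 = 0x2
slot:3 @ bit 13 → (0xd444>>13)&0x7 = 0x6  ←
slot signed 3b, MSB=1: 6 - 8 = -2

-2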